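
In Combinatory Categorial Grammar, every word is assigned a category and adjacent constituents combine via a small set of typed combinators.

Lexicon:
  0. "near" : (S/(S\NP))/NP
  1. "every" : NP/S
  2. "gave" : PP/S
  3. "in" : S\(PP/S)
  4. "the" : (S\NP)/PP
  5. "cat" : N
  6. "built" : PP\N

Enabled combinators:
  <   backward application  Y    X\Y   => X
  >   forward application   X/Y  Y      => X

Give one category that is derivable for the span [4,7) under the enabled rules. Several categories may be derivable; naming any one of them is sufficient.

[0,7] S   >
  [0,4] S/(S\NP)   >
    [0,1] "near" : (S/(S\NP))/NP
    [1,4] NP   >
      [1,2] "every" : NP/S
      [2,4] S   <
        [2,3] "gave" : PP/S
        [3,4] "in" : S\(PP/S)
  [4,7] S\NP   >
    [4,5] "the" : (S\NP)/PP
    [5,7] PP   <
      [5,6] "cat" : N
      [6,7] "built" : PP\N

S\NP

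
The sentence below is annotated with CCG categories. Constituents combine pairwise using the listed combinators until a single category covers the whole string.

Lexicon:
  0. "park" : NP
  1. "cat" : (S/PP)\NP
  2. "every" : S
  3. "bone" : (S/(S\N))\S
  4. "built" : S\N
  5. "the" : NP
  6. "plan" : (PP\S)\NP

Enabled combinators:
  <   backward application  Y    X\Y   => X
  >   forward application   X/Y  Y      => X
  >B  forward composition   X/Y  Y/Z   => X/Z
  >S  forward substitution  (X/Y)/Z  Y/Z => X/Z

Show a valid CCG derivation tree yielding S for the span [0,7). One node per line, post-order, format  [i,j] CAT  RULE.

[0,7] S   >
  [0,2] S/PP   <
    [0,1] "park" : NP
    [1,2] "cat" : (S/PP)\NP
  [2,7] PP   <
    [2,5] S   >
      [2,4] S/(S\N)   <
        [2,3] "every" : S
        [3,4] "bone" : (S/(S\N))\S
      [4,5] "built" : S\N
    [5,7] PP\S   <
      [5,6] "the" : NP
      [6,7] "plan" : (PP\S)\NP

[0,1] NP  lex  "park"
[1,2] (S/PP)\NP  lex  "cat"
[0,2] S/PP  <  k=1
[2,3] S  lex  "every"
[3,4] (S/(S\N))\S  lex  "bone"
[2,4] S/(S\N)  <  k=3
[4,5] S\N  lex  "built"
[2,5] S  >  k=4
[5,6] NP  lex  "the"
[6,7] (PP\S)\NP  lex  "plan"
[5,7] PP\S  <  k=6
[2,7] PP  <  k=5
[0,7] S  >  k=2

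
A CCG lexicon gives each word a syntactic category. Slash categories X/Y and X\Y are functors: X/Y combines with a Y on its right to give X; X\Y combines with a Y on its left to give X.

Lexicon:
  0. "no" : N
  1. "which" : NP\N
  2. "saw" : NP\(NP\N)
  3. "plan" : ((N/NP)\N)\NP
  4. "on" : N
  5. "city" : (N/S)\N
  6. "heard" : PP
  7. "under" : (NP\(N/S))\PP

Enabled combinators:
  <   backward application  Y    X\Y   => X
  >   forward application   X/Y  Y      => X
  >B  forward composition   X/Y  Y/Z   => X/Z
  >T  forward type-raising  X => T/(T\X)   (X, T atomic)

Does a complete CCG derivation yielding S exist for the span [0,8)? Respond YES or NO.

N NP\N NP\(NP\N) ((N/NP)\N)\NP N (N/S)\N PP (NP\(N/S))\PP
CKY chart[0,8] = {N, N/(NP\NP), N/(N\N), NP/(NP\N), PP/(PP\N), S/(S\N)}; S ∉ chart

NO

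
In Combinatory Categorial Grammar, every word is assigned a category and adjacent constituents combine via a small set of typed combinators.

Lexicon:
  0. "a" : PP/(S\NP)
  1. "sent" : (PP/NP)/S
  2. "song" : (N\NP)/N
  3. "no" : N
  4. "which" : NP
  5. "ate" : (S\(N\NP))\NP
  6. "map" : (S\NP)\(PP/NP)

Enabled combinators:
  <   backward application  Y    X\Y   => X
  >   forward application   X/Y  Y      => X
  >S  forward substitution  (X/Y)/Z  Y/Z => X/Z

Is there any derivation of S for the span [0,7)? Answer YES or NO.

PP/(S\NP) (PP/NP)/S (N\NP)/N N NP (S\(N\NP))\NP (S\NP)\(PP/NP)
CKY chart[0,7] = {PP}; S ∉ chart

NO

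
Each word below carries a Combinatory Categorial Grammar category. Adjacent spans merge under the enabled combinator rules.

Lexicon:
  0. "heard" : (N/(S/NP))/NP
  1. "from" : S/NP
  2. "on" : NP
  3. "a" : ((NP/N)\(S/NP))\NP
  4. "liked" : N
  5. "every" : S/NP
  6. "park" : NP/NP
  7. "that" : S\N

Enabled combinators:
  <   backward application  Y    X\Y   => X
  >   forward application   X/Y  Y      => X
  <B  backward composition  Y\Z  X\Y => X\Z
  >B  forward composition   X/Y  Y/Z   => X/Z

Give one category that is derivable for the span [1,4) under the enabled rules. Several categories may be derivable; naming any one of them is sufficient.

NP/N

[0,8] S   <
  [0,7] N   >
    [0,5] N/(S/NP)   >
      [0,1] "heard" : (N/(S/NP))/NP
      [1,5] NP   >
        [1,4] NP/N   <
          [1,2] "from" : S/NP
          [2,4] (NP/N)\(S/NP)   <
            [2,3] "on" : NP
            [3,4] "a" : ((NP/N)\(S/NP))\NP
        [4,5] "liked" : N
    [5,7] S/NP   >B
      [5,6] "every" : S/NP
      [6,7] "park" : NP/NP
  [7,8] "that" : S\N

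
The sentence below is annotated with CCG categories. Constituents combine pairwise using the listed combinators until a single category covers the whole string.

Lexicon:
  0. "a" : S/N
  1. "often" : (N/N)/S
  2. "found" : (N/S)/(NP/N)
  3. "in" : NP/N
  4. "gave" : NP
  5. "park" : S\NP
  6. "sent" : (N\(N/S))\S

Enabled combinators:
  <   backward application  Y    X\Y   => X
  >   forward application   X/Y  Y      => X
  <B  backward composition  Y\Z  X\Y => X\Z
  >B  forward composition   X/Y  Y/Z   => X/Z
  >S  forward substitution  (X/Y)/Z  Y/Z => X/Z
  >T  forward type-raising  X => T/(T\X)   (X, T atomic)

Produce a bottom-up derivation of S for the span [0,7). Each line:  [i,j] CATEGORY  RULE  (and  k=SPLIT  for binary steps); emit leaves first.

[0,7] S   >
  [0,1] "a" : S/N
  [1,7] N   <
    [1,4] N/S   >S
      [1,2] "often" : (N/N)/S
      [2,4] N/S   >
        [2,3] "found" : (N/S)/(NP/N)
        [3,4] "in" : NP/N
    [4,7] N\(N/S)   <
      [4,6] S   >
        [4,5] S/(S\NP)   >T
          [4,5] "gave" : NP
        [5,6] "park" : S\NP
      [6,7] "sent" : (N\(N/S))\S

[0,1] S/N  lex  "a"
[1,2] (N/N)/S  lex  "often"
[2,3] (N/S)/(NP/N)  lex  "found"
[3,4] NP/N  lex  "in"
[2,4] N/S  >  k=3
[1,4] N/S  >S  k=2
[4,5] NP  lex  "gave"
[4,5] S/(S\NP)  >T
[5,6] S\NP  lex  "park"
[4,6] S  >  k=5
[6,7] (N\(N/S))\S  lex  "sent"
[4,7] N\(N/S)  <  k=6
[1,7] N  <  k=4
[0,7] S  >  k=1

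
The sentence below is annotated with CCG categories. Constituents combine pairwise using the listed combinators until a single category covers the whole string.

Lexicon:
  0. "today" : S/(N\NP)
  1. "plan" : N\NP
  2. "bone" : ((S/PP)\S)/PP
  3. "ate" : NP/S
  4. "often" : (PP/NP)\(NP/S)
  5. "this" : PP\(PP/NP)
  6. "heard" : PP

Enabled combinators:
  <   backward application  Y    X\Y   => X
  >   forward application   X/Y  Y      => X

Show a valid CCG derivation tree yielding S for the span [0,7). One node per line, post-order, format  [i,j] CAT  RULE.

[0,1] S/(N\NP)  lex  "today"
[1,2] N\NP  lex  "plan"
[0,2] S  >  k=1
[2,3] ((S/PP)\S)/PP  lex  "bone"
[3,4] NP/S  lex  "ate"
[4,5] (PP/NP)\(NP/S)  lex  "often"
[3,5] PP/NP  <  k=4
[5,6] PP\(PP/NP)  lex  "this"
[3,6] PP  <  k=5
[2,6] (S/PP)\S  >  k=3
[0,6] S/PP  <  k=2
[6,7] PP  lex  "heard"
[0,7] S  >  k=6

[0,7] S   >
  [0,6] S/PP   <
    [0,2] S   >
      [0,1] "today" : S/(N\NP)
      [1,2] "plan" : N\NP
    [2,6] (S/PP)\S   >
      [2,3] "bone" : ((S/PP)\S)/PP
      [3,6] PP   <
        [3,5] PP/NP   <
          [3,4] "ate" : NP/S
          [4,5] "often" : (PP/NP)\(NP/S)
        [5,6] "this" : PP\(PP/NP)
  [6,7] "heard" : PP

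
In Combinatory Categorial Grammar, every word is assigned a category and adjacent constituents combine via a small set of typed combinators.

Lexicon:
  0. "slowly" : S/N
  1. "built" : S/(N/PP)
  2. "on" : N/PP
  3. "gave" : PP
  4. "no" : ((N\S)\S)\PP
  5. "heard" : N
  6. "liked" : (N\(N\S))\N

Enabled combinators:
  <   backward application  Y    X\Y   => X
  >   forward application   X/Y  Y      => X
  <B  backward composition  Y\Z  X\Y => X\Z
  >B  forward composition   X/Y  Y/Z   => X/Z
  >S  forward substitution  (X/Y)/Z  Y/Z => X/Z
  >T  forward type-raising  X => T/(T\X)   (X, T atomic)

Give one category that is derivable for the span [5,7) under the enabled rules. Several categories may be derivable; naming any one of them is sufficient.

[0,7] S   >
  [0,1] "slowly" : S/N
  [1,7] N   <
    [1,5] N\S   <
      [1,3] S   >
        [1,2] "built" : S/(N/PP)
        [2,3] "on" : N/PP
      [3,5] (N\S)\S   <
        [3,4] "gave" : PP
        [4,5] "no" : ((N\S)\S)\PP
    [5,7] N\(N\S)   <
      [5,6] "heard" : N
      [6,7] "liked" : (N\(N\S))\N

N\(N\S)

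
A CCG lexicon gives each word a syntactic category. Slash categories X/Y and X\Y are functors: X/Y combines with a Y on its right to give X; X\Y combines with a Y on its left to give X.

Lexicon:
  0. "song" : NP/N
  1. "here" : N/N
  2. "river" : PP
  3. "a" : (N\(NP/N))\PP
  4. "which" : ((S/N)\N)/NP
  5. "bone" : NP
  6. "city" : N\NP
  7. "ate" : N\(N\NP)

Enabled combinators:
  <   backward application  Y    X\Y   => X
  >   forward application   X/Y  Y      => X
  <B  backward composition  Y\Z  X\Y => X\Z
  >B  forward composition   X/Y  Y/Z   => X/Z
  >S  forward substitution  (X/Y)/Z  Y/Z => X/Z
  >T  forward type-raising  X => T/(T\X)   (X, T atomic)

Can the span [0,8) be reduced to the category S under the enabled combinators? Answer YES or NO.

YES

[0,8] S   >
  [0,6] S/N   <
    [0,4] N   <
      [0,2] NP/N   >B
        [0,1] "song" : NP/N
        [1,2] "here" : N/N
      [2,4] N\(NP/N)   <
        [2,3] "river" : PP
        [3,4] "a" : (N\(NP/N))\PP
    [4,6] (S/N)\N   >
      [4,5] "which" : ((S/N)\N)/NP
      [5,6] "bone" : NP
  [6,8] N   <
    [6,7] "city" : N\NP
    [7,8] "ate" : N\(N\NP)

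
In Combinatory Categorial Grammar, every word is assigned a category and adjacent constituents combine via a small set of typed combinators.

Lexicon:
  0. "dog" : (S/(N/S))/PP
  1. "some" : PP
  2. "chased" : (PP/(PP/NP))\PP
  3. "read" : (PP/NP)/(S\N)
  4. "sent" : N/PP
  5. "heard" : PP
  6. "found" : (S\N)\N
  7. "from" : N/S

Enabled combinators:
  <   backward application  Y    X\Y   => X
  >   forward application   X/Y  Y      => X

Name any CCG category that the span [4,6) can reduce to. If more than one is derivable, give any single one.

N

[0,8] S   >
  [0,7] S/(N/S)   >
    [0,1] "dog" : (S/(N/S))/PP
    [1,7] PP   >
      [1,3] PP/(PP/NP)   <
        [1,2] "some" : PP
        [2,3] "chased" : (PP/(PP/NP))\PP
      [3,7] PP/NP   >
        [3,4] "read" : (PP/NP)/(S\N)
        [4,7] S\N   <
          [4,6] N   >
            [4,5] "sent" : N/PP
            [5,6] "heard" : PP
          [6,7] "found" : (S\N)\N
  [7,8] "from" : N/S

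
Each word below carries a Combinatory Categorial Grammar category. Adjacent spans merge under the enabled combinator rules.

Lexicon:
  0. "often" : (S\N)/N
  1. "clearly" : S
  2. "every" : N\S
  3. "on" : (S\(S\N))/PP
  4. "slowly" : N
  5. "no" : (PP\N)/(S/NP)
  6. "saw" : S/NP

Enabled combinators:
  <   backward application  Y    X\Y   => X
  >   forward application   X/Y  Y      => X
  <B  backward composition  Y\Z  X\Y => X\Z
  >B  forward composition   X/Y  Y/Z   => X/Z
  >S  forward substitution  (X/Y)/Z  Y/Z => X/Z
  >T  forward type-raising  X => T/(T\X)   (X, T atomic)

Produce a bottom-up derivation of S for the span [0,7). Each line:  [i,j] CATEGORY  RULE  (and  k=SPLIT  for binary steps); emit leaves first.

[0,1] (S\N)/N  lex  "often"
[1,2] S  lex  "clearly"
[1,2] N/(N\S)  >T
[2,3] N\S  lex  "every"
[1,3] N  >  k=2
[0,3] S\N  >  k=1
[3,4] (S\(S\N))/PP  lex  "on"
[4,5] N  lex  "slowly"
[5,6] (PP\N)/(S/NP)  lex  "no"
[6,7] S/NP  lex  "saw"
[5,7] PP\N  >  k=6
[4,7] PP  <  k=5
[3,7] S\(S\N)  >  k=4
[0,7] S  <  k=3

[0,7] S   <
  [0,3] S\N   >
    [0,1] "often" : (S\N)/N
    [1,3] N   >
      [1,2] N/(N\S)   >T
        [1,2] "clearly" : S
      [2,3] "every" : N\S
  [3,7] S\(S\N)   >
    [3,4] "on" : (S\(S\N))/PP
    [4,7] PP   <
      [4,5] "slowly" : N
      [5,7] PP\N   >
        [5,6] "no" : (PP\N)/(S/NP)
        [6,7] "saw" : S/NP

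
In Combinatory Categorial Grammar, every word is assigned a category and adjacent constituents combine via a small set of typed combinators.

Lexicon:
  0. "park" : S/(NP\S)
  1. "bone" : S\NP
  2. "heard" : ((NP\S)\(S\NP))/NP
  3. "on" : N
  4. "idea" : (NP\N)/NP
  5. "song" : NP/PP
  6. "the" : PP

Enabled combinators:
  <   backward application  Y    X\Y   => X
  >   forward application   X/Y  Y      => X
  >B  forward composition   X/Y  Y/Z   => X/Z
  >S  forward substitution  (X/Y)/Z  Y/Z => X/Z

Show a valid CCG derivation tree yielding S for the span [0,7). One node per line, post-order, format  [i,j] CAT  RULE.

[0,7] S   >
  [0,1] "park" : S/(NP\S)
  [1,7] NP\S   <
    [1,2] "bone" : S\NP
    [2,7] (NP\S)\(S\NP)   >
      [2,3] "heard" : ((NP\S)\(S\NP))/NP
      [3,7] NP   <
        [3,4] "on" : N
        [4,7] NP\N   >
          [4,5] "idea" : (NP\N)/NP
          [5,7] NP   >
            [5,6] "song" : NP/PP
            [6,7] "the" : PP

[0,1] S/(NP\S)  lex  "park"
[1,2] S\NP  lex  "bone"
[2,3] ((NP\S)\(S\NP))/NP  lex  "heard"
[3,4] N  lex  "on"
[4,5] (NP\N)/NP  lex  "idea"
[5,6] NP/PP  lex  "song"
[6,7] PP  lex  "the"
[5,7] NP  >  k=6
[4,7] NP\N  >  k=5
[3,7] NP  <  k=4
[2,7] (NP\S)\(S\NP)  >  k=3
[1,7] NP\S  <  k=2
[0,7] S  >  k=1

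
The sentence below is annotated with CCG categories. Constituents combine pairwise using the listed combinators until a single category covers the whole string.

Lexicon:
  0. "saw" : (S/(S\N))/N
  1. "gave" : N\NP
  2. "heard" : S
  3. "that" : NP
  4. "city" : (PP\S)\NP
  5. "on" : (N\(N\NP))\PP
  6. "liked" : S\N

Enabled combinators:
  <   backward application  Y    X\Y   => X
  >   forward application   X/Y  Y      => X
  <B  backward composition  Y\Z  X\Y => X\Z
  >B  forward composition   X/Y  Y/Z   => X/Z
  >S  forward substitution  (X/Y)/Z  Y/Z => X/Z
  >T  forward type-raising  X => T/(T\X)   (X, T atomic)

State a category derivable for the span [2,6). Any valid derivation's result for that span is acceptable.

[0,7] S   >
  [0,6] S/(S\N)   >
    [0,1] "saw" : (S/(S\N))/N
    [1,6] N   <
      [1,2] "gave" : N\NP
      [2,6] N\(N\NP)   <
        [2,5] PP   <
          [2,3] "heard" : S
          [3,5] PP\S   <
            [3,4] "that" : NP
            [4,5] "city" : (PP\S)\NP
        [5,6] "on" : (N\(N\NP))\PP
  [6,7] "liked" : S\N

N\(N\NP)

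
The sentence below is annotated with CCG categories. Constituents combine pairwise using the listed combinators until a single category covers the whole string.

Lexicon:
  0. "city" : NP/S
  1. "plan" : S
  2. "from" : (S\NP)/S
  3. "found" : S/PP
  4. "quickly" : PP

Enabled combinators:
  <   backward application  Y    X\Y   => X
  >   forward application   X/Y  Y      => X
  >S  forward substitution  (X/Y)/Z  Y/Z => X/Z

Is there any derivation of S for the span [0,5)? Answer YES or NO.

[0,5] S   <
  [0,2] NP   >
    [0,1] "city" : NP/S
    [1,2] "plan" : S
  [2,5] S\NP   >
    [2,3] "from" : (S\NP)/S
    [3,5] S   >
      [3,4] "found" : S/PP
      [4,5] "quickly" : PP

YES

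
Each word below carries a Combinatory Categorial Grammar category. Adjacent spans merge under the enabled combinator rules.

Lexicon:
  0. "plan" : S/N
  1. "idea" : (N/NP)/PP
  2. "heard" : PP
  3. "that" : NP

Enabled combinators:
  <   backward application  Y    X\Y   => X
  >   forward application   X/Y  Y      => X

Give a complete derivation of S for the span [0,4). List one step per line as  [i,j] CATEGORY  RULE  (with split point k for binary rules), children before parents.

[0,1] S/N  lex  "plan"
[1,2] (N/NP)/PP  lex  "idea"
[2,3] PP  lex  "heard"
[1,3] N/NP  >  k=2
[3,4] NP  lex  "that"
[1,4] N  >  k=3
[0,4] S  >  k=1

[0,4] S   >
  [0,1] "plan" : S/N
  [1,4] N   >
    [1,3] N/NP   >
      [1,2] "idea" : (N/NP)/PP
      [2,3] "heard" : PP
    [3,4] "that" : NP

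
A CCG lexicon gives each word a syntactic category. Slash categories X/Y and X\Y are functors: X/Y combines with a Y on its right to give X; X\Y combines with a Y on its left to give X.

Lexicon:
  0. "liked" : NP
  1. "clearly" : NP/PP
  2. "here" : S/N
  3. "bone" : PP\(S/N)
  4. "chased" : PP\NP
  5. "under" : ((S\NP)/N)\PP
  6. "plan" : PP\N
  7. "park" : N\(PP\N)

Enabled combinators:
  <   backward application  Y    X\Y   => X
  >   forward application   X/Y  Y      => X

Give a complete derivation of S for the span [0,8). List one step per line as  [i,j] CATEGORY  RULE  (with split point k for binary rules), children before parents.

[0,1] NP  lex  "liked"
[1,2] NP/PP  lex  "clearly"
[2,3] S/N  lex  "here"
[3,4] PP\(S/N)  lex  "bone"
[2,4] PP  <  k=3
[1,4] NP  >  k=2
[4,5] PP\NP  lex  "chased"
[1,5] PP  <  k=4
[5,6] ((S\NP)/N)\PP  lex  "under"
[1,6] (S\NP)/N  <  k=5
[6,7] PP\N  lex  "plan"
[7,8] N\(PP\N)  lex  "park"
[6,8] N  <  k=7
[1,8] S\NP  >  k=6
[0,8] S  <  k=1

[0,8] S   <
  [0,1] "liked" : NP
  [1,8] S\NP   >
    [1,6] (S\NP)/N   <
      [1,5] PP   <
        [1,4] NP   >
          [1,2] "clearly" : NP/PP
          [2,4] PP   <
            [2,3] "here" : S/N
            [3,4] "bone" : PP\(S/N)
        [4,5] "chased" : PP\NP
      [5,6] "under" : ((S\NP)/N)\PP
    [6,8] N   <
      [6,7] "plan" : PP\N
      [7,8] "park" : N\(PP\N)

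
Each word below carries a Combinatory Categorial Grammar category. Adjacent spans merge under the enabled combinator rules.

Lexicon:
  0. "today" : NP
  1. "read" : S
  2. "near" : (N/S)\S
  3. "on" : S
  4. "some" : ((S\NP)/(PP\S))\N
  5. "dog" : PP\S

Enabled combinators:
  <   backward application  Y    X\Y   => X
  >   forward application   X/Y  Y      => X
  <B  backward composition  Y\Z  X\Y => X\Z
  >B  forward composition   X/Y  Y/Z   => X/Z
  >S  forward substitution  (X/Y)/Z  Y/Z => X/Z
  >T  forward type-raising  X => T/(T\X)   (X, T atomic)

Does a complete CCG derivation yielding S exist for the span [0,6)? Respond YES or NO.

YES

[0,6] S   <
  [0,1] "today" : NP
  [1,6] S\NP   >
    [1,5] (S\NP)/(PP\S)   <
      [1,4] N   >
        [1,3] N/S   <
          [1,2] "read" : S
          [2,3] "near" : (N/S)\S
        [3,4] "on" : S
      [4,5] "some" : ((S\NP)/(PP\S))\N
    [5,6] "dog" : PP\S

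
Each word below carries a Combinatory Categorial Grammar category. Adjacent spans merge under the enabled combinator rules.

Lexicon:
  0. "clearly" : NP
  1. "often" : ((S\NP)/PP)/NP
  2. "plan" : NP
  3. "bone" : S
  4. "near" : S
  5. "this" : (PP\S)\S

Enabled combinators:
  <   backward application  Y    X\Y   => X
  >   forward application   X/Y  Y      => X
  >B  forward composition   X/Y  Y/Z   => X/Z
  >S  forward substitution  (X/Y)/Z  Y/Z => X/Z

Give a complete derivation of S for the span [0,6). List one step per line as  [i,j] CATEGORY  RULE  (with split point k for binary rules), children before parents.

[0,1] NP  lex  "clearly"
[1,2] ((S\NP)/PP)/NP  lex  "often"
[2,3] NP  lex  "plan"
[1,3] (S\NP)/PP  >  k=2
[3,4] S  lex  "bone"
[4,5] S  lex  "near"
[5,6] (PP\S)\S  lex  "this"
[4,6] PP\S  <  k=5
[3,6] PP  <  k=4
[1,6] S\NP  >  k=3
[0,6] S  <  k=1

[0,6] S   <
  [0,1] "clearly" : NP
  [1,6] S\NP   >
    [1,3] (S\NP)/PP   >
      [1,2] "often" : ((S\NP)/PP)/NP
      [2,3] "plan" : NP
    [3,6] PP   <
      [3,4] "bone" : S
      [4,6] PP\S   <
        [4,5] "near" : S
        [5,6] "this" : (PP\S)\S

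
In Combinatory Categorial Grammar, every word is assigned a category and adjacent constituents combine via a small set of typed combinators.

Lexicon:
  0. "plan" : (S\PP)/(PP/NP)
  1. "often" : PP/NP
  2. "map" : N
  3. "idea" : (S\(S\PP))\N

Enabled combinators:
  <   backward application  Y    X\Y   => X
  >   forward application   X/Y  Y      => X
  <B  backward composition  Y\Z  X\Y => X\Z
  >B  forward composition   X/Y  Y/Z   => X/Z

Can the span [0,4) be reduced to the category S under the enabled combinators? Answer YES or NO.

YES

[0,4] S   <
  [0,2] S\PP   >
    [0,1] "plan" : (S\PP)/(PP/NP)
    [1,2] "often" : PP/NP
  [2,4] S\(S\PP)   <
    [2,3] "map" : N
    [3,4] "idea" : (S\(S\PP))\N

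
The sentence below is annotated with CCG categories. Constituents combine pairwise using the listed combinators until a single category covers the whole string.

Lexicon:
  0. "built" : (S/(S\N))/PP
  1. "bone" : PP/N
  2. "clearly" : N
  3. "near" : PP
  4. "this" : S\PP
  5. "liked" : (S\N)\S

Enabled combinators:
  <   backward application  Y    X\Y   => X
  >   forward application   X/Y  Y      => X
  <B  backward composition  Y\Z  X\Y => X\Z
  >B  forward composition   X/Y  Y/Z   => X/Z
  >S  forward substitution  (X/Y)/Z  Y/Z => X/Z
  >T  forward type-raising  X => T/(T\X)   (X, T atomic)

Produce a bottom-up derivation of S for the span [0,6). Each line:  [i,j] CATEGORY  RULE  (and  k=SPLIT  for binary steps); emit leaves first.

[0,1] (S/(S\N))/PP  lex  "built"
[1,2] PP/N  lex  "bone"
[2,3] N  lex  "clearly"
[1,3] PP  >  k=2
[0,3] S/(S\N)  >  k=1
[3,4] PP  lex  "near"
[4,5] S\PP  lex  "this"
[3,5] S  <  k=4
[5,6] (S\N)\S  lex  "liked"
[3,6] S\N  <  k=5
[0,6] S  >  k=3

[0,6] S   >
  [0,3] S/(S\N)   >
    [0,1] "built" : (S/(S\N))/PP
    [1,3] PP   >
      [1,2] "bone" : PP/N
      [2,3] "clearly" : N
  [3,6] S\N   <
    [3,5] S   <
      [3,4] "near" : PP
      [4,5] "this" : S\PP
    [5,6] "liked" : (S\N)\S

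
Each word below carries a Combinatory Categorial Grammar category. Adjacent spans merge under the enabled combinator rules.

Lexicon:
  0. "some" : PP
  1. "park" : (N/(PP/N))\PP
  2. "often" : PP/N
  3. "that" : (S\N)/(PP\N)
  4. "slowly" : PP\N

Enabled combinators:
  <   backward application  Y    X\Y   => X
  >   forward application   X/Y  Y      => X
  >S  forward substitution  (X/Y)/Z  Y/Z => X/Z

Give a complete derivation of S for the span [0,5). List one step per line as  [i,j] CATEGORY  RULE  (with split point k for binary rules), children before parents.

[0,5] S   <
  [0,3] N   >
    [0,2] N/(PP/N)   <
      [0,1] "some" : PP
      [1,2] "park" : (N/(PP/N))\PP
    [2,3] "often" : PP/N
  [3,5] S\N   >
    [3,4] "that" : (S\N)/(PP\N)
    [4,5] "slowly" : PP\N

[0,1] PP  lex  "some"
[1,2] (N/(PP/N))\PP  lex  "park"
[0,2] N/(PP/N)  <  k=1
[2,3] PP/N  lex  "often"
[0,3] N  >  k=2
[3,4] (S\N)/(PP\N)  lex  "that"
[4,5] PP\N  lex  "slowly"
[3,5] S\N  >  k=4
[0,5] S  <  k=3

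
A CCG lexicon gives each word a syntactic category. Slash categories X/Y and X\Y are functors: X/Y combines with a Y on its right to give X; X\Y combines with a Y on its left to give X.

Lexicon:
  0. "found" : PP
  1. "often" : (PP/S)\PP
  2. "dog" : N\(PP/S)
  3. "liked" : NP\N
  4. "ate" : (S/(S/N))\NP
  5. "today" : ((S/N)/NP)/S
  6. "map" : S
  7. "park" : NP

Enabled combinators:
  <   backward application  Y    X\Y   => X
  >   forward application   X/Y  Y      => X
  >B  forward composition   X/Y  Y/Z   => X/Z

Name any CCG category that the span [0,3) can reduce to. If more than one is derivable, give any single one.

N

[0,8] S   >
  [0,5] S/(S/N)   <
    [0,4] NP   <
      [0,3] N   <
        [0,2] PP/S   <
          [0,1] "found" : PP
          [1,2] "often" : (PP/S)\PP
        [2,3] "dog" : N\(PP/S)
      [3,4] "liked" : NP\N
    [4,5] "ate" : (S/(S/N))\NP
  [5,8] S/N   >
    [5,7] (S/N)/NP   >
      [5,6] "today" : ((S/N)/NP)/S
      [6,7] "map" : S
    [7,8] "park" : NP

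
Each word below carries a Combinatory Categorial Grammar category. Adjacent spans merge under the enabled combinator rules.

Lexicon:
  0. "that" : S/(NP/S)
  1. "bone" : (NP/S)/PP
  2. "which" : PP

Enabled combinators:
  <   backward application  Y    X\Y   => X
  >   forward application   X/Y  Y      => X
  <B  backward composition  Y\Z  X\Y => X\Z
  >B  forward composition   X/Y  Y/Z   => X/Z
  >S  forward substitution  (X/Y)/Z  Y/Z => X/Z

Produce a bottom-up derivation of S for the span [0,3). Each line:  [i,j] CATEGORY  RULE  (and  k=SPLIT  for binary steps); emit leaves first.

[0,3] S   >
  [0,1] "that" : S/(NP/S)
  [1,3] NP/S   >
    [1,2] "bone" : (NP/S)/PP
    [2,3] "which" : PP

[0,1] S/(NP/S)  lex  "that"
[1,2] (NP/S)/PP  lex  "bone"
[2,3] PP  lex  "which"
[1,3] NP/S  >  k=2
[0,3] S  >  k=1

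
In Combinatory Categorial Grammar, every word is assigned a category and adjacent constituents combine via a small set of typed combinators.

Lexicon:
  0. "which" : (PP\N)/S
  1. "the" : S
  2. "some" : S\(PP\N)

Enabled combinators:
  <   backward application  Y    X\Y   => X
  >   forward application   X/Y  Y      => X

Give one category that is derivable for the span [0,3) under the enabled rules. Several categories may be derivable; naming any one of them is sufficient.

S

[0,3] S   <
  [0,2] PP\N   >
    [0,1] "which" : (PP\N)/S
    [1,2] "the" : S
  [2,3] "some" : S\(PP\N)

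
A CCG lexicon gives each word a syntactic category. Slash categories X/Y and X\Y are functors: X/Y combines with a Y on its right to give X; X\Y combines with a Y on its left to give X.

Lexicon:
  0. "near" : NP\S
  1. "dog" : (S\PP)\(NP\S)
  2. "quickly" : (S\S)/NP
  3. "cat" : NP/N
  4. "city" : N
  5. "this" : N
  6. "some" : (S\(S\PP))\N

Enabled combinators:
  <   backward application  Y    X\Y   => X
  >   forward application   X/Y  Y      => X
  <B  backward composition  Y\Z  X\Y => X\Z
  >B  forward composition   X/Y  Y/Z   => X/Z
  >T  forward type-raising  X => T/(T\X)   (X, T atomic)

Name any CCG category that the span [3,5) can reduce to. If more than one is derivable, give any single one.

[0,7] S   <
  [0,5] S\PP   <B
    [0,2] S\PP   <
      [0,1] "near" : NP\S
      [1,2] "dog" : (S\PP)\(NP\S)
    [2,5] S\S   >
      [2,3] "quickly" : (S\S)/NP
      [3,5] NP   >
        [3,4] "cat" : NP/N
        [4,5] "city" : N
  [5,7] S\(S\PP)   <
    [5,6] "this" : N
    [6,7] "some" : (S\(S\PP))\N

NP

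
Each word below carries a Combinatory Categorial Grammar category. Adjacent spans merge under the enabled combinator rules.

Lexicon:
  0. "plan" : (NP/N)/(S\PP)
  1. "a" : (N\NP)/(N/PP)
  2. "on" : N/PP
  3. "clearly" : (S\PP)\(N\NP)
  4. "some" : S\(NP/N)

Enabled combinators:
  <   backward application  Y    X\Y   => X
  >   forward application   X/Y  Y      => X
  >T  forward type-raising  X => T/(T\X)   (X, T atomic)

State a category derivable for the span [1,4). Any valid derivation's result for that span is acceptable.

S\PP

[0,5] S   <
  [0,4] NP/N   >
    [0,1] "plan" : (NP/N)/(S\PP)
    [1,4] S\PP   <
      [1,3] N\NP   >
        [1,2] "a" : (N\NP)/(N/PP)
        [2,3] "on" : N/PP
      [3,4] "clearly" : (S\PP)\(N\NP)
  [4,5] "some" : S\(NP/N)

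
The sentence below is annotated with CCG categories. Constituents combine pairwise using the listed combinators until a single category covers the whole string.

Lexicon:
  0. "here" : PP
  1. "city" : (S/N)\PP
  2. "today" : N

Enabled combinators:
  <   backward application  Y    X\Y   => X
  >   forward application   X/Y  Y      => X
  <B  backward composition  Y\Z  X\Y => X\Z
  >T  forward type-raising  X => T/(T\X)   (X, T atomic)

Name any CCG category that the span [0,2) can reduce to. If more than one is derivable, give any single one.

S/N

[0,3] S   >
  [0,2] S/N   <
    [0,1] "here" : PP
    [1,2] "city" : (S/N)\PP
  [2,3] "today" : N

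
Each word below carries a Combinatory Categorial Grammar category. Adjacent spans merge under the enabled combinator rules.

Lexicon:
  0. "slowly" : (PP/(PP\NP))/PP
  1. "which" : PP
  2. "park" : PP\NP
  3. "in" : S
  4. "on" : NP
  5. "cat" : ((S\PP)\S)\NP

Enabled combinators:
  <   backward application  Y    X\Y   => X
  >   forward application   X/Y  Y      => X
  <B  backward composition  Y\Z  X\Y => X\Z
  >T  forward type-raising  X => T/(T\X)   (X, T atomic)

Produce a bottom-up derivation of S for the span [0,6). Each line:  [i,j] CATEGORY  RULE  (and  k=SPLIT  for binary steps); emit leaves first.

[0,6] S   <
  [0,3] PP   >
    [0,2] PP/(PP\NP)   >
      [0,1] "slowly" : (PP/(PP\NP))/PP
      [1,2] "which" : PP
    [2,3] "park" : PP\NP
  [3,6] S\PP   <
    [3,4] "in" : S
    [4,6] (S\PP)\S   <
      [4,5] "on" : NP
      [5,6] "cat" : ((S\PP)\S)\NP

[0,1] (PP/(PP\NP))/PP  lex  "slowly"
[1,2] PP  lex  "which"
[0,2] PP/(PP\NP)  >  k=1
[2,3] PP\NP  lex  "park"
[0,3] PP  >  k=2
[3,4] S  lex  "in"
[4,5] NP  lex  "on"
[5,6] ((S\PP)\S)\NP  lex  "cat"
[4,6] (S\PP)\S  <  k=5
[3,6] S\PP  <  k=4
[0,6] S  <  k=3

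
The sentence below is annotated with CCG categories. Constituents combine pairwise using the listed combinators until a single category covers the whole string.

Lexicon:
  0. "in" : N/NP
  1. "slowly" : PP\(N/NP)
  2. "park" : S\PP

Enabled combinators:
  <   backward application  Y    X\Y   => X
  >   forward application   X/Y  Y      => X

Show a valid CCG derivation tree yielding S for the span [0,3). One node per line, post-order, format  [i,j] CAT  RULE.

[0,3] S   <
  [0,2] PP   <
    [0,1] "in" : N/NP
    [1,2] "slowly" : PP\(N/NP)
  [2,3] "park" : S\PP

[0,1] N/NP  lex  "in"
[1,2] PP\(N/NP)  lex  "slowly"
[0,2] PP  <  k=1
[2,3] S\PP  lex  "park"
[0,3] S  <  k=2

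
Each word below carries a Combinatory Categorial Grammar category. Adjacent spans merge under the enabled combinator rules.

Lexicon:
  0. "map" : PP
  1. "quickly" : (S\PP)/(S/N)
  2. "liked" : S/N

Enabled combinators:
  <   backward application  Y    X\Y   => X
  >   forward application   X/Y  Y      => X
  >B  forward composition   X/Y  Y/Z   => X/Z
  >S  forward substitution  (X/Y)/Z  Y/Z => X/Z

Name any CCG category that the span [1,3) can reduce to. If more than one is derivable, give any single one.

S\PP

[0,3] S   <
  [0,1] "map" : PP
  [1,3] S\PP   >
    [1,2] "quickly" : (S\PP)/(S/N)
    [2,3] "liked" : S/N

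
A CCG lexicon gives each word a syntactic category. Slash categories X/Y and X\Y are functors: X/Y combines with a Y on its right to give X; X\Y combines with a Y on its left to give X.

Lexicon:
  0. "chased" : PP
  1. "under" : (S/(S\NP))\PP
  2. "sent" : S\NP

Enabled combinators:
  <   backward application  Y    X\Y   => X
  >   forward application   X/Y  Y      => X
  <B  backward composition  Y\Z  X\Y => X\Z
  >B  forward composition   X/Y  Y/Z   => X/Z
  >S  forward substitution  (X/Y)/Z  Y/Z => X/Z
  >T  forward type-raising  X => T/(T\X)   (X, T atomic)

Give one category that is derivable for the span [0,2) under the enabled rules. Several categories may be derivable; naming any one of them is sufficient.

S/(S\NP)

[0,3] S   >
  [0,2] S/(S\NP)   <
    [0,1] "chased" : PP
    [1,2] "under" : (S/(S\NP))\PP
  [2,3] "sent" : S\NP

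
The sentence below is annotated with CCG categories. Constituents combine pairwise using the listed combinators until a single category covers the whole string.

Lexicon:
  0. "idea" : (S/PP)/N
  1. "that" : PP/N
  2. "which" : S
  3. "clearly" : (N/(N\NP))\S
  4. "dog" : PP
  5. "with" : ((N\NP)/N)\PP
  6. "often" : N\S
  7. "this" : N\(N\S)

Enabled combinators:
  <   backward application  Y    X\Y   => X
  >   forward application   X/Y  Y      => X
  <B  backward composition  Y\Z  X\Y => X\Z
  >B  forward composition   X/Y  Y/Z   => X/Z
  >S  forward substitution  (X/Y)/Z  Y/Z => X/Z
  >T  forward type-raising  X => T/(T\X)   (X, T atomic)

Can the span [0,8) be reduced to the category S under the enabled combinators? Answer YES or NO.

[0,8] S   >
  [0,2] S/N   >S
    [0,1] "idea" : (S/PP)/N
    [1,2] "that" : PP/N
  [2,8] N   >
    [2,4] N/(N\NP)   <
      [2,3] "which" : S
      [3,4] "clearly" : (N/(N\NP))\S
    [4,8] N\NP   >
      [4,6] (N\NP)/N   <
        [4,5] "dog" : PP
        [5,6] "with" : ((N\NP)/N)\PP
      [6,8] N   <
        [6,7] "often" : N\S
        [7,8] "this" : N\(N\S)

YES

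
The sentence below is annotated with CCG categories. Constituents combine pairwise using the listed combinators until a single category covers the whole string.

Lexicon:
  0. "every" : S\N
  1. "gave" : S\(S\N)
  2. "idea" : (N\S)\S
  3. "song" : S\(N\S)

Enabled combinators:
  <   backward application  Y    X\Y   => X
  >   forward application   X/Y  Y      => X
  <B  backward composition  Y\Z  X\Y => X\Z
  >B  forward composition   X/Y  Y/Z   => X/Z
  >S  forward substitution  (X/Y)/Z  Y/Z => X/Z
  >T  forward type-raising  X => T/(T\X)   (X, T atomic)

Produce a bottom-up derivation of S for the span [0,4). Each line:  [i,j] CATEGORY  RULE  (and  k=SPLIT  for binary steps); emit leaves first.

[0,4] S   <
  [0,3] N\S   <
    [0,2] S   <
      [0,1] "every" : S\N
      [1,2] "gave" : S\(S\N)
    [2,3] "idea" : (N\S)\S
  [3,4] "song" : S\(N\S)

[0,1] S\N  lex  "every"
[1,2] S\(S\N)  lex  "gave"
[0,2] S  <  k=1
[2,3] (N\S)\S  lex  "idea"
[0,3] N\S  <  k=2
[3,4] S\(N\S)  lex  "song"
[0,4] S  <  k=3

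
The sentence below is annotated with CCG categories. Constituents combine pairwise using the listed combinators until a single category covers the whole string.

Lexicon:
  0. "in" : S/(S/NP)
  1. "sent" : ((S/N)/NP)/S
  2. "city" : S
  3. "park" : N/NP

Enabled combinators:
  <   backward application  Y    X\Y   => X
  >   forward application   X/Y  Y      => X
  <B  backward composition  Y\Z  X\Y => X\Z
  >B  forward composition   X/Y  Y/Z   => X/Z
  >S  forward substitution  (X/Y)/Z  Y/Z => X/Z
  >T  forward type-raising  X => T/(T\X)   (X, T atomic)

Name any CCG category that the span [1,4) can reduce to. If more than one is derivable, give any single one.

S/NP

[0,4] S   >
  [0,1] "in" : S/(S/NP)
  [1,4] S/NP   >S
    [1,3] (S/N)/NP   >
      [1,2] "sent" : ((S/N)/NP)/S
      [2,3] "city" : S
    [3,4] "park" : N/NP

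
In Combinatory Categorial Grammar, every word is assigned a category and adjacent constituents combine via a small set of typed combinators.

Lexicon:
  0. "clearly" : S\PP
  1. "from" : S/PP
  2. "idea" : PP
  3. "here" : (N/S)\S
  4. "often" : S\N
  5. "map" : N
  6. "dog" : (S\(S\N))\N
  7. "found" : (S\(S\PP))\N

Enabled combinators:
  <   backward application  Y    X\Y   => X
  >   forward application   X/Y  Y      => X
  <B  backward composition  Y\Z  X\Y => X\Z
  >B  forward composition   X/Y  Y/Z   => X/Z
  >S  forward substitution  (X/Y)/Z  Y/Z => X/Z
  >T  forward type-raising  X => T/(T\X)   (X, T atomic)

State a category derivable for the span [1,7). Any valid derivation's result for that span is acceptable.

N

[0,8] S   <
  [0,1] "clearly" : S\PP
  [1,8] S\(S\PP)   <
    [1,7] N   >
      [1,4] N/S   <
        [1,3] S   >
          [1,2] "from" : S/PP
          [2,3] "idea" : PP
        [3,4] "here" : (N/S)\S
      [4,7] S   <
        [4,5] "often" : S\N
        [5,7] S\(S\N)   <
          [5,6] "map" : N
          [6,7] "dog" : (S\(S\N))\N
    [7,8] "found" : (S\(S\PP))\N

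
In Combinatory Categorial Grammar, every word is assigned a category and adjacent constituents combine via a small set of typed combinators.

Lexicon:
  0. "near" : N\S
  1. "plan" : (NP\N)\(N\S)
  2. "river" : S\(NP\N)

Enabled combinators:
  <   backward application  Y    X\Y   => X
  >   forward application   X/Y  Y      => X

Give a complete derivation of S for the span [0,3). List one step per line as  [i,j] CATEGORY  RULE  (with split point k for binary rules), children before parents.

[0,1] N\S  lex  "near"
[1,2] (NP\N)\(N\S)  lex  "plan"
[0,2] NP\N  <  k=1
[2,3] S\(NP\N)  lex  "river"
[0,3] S  <  k=2

[0,3] S   <
  [0,2] NP\N   <
    [0,1] "near" : N\S
    [1,2] "plan" : (NP\N)\(N\S)
  [2,3] "river" : S\(NP\N)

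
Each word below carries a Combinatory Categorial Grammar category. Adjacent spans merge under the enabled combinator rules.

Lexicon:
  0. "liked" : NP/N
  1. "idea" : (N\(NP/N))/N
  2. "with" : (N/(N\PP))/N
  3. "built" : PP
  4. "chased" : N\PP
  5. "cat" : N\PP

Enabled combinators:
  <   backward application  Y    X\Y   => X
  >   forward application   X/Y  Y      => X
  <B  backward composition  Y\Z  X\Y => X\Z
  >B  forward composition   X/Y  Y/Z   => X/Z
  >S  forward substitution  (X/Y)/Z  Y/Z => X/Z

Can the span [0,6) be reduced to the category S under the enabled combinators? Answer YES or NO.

NO

NP/N (N\(NP/N))/N (N/(N\PP))/N PP N\PP N\PP
CKY chart[0,6] = {N}; S ∉ chart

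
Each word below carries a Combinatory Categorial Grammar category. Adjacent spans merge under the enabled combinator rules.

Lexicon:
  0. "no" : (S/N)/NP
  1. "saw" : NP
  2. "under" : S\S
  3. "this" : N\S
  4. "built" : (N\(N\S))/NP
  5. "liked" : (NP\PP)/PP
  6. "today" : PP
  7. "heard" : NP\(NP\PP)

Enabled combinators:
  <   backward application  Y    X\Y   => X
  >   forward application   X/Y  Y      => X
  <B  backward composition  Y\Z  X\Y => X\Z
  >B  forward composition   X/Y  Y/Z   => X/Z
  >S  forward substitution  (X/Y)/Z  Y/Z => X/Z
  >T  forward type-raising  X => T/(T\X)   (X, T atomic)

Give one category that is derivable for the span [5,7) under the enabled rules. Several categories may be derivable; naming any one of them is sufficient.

[0,8] S   >
  [0,2] S/N   >
    [0,1] "no" : (S/N)/NP
    [1,2] "saw" : NP
  [2,8] N   <
    [2,4] N\S   <B
      [2,3] "under" : S\S
      [3,4] "this" : N\S
    [4,8] N\(N\S)   >
      [4,5] "built" : (N\(N\S))/NP
      [5,8] NP   <
        [5,7] NP\PP   >
          [5,6] "liked" : (NP\PP)/PP
          [6,7] "today" : PP
        [7,8] "heard" : NP\(NP\PP)

NP\PP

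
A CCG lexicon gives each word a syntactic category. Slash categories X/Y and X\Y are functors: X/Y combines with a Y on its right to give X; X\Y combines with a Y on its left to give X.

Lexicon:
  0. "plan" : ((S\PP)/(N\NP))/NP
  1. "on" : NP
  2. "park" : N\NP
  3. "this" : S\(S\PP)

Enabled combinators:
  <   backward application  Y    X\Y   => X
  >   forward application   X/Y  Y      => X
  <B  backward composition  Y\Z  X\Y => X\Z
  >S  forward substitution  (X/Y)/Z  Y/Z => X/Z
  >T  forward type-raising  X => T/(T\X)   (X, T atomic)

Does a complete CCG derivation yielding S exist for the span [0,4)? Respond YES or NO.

YES

[0,4] S   <
  [0,3] S\PP   >
    [0,2] (S\PP)/(N\NP)   >
      [0,1] "plan" : ((S\PP)/(N\NP))/NP
      [1,2] "on" : NP
    [2,3] "park" : N\NP
  [3,4] "this" : S\(S\PP)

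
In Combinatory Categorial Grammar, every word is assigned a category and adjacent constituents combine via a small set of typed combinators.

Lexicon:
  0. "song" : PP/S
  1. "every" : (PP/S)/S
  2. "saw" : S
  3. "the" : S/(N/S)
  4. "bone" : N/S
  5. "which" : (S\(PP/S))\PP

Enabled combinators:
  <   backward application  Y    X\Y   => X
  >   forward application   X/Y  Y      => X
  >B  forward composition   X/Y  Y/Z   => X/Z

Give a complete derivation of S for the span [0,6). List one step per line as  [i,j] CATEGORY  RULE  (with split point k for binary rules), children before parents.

[0,1] PP/S  lex  "song"
[1,2] (PP/S)/S  lex  "every"
[2,3] S  lex  "saw"
[1,3] PP/S  >  k=2
[3,4] S/(N/S)  lex  "the"
[4,5] N/S  lex  "bone"
[3,5] S  >  k=4
[1,5] PP  >  k=3
[5,6] (S\(PP/S))\PP  lex  "which"
[1,6] S\(PP/S)  <  k=5
[0,6] S  <  k=1

[0,6] S   <
  [0,1] "song" : PP/S
  [1,6] S\(PP/S)   <
    [1,5] PP   >
      [1,3] PP/S   >
        [1,2] "every" : (PP/S)/S
        [2,3] "saw" : S
      [3,5] S   >
        [3,4] "the" : S/(N/S)
        [4,5] "bone" : N/S
    [5,6] "which" : (S\(PP/S))\PP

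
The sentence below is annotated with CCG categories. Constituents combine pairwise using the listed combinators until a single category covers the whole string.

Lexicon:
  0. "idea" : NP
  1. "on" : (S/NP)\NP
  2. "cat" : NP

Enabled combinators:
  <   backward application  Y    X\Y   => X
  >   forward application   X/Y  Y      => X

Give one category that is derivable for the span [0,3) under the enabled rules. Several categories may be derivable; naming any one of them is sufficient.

[0,3] S   >
  [0,2] S/NP   <
    [0,1] "idea" : NP
    [1,2] "on" : (S/NP)\NP
  [2,3] "cat" : NP

S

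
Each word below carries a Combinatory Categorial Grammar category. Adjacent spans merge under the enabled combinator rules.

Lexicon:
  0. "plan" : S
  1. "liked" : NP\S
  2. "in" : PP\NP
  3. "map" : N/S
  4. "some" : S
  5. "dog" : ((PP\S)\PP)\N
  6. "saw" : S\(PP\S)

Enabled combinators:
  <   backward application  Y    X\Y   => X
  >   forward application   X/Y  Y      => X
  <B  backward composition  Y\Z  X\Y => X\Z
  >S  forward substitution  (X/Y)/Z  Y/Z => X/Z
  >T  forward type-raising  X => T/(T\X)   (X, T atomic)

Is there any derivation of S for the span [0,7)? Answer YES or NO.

[0,7] S   <
  [0,6] PP\S   <
    [0,3] PP   <
      [0,2] NP   <
        [0,1] "plan" : S
        [1,2] "liked" : NP\S
      [2,3] "in" : PP\NP
    [3,6] (PP\S)\PP   <
      [3,5] N   >
        [3,4] "map" : N/S
        [4,5] "some" : S
      [5,6] "dog" : ((PP\S)\PP)\N
  [6,7] "saw" : S\(PP\S)

YES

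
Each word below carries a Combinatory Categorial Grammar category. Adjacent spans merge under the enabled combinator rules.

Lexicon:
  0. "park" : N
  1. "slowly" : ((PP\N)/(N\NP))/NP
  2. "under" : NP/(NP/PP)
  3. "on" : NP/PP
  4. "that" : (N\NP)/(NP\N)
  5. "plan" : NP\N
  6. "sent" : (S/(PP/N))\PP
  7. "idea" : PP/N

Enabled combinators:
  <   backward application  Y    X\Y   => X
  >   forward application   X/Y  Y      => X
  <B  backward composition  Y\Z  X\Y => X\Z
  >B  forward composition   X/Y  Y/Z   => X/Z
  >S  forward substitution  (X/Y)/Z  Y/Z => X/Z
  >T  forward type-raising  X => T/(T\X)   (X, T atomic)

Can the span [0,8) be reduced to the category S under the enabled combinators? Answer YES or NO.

[0,8] S   >
  [0,7] S/(PP/N)   <
    [0,6] PP   >
      [0,1] PP/(PP\N)   >T
        [0,1] "park" : N
      [1,6] PP\N   >
        [1,4] (PP\N)/(N\NP)   >
          [1,2] "slowly" : ((PP\N)/(N\NP))/NP
          [2,4] NP   >
            [2,3] "under" : NP/(NP/PP)
            [3,4] "on" : NP/PP
        [4,6] N\NP   >
          [4,5] "that" : (N\NP)/(NP\N)
          [5,6] "plan" : NP\N
    [6,7] "sent" : (S/(PP/N))\PP
  [7,8] "idea" : PP/N

YES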